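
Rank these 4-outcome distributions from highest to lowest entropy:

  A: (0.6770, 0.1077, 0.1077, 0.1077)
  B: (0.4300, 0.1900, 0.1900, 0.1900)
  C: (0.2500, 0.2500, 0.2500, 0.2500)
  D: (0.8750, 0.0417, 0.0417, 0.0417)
C > B > A > D

Key insight: Entropy is maximized by uniform distributions and minimized by concentrated distributions.

Entropies:
  H(A) = 1.4196 bits
  H(B) = 1.8892 bits
  H(C) = 2.0000 bits
  H(D) = 0.7417 bits

Ranking: C > B > A > D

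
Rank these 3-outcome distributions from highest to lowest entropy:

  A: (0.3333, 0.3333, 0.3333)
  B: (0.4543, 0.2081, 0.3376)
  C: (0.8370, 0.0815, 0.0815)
A > B > C

Key insight: Entropy is maximized by uniform distributions and minimized by concentrated distributions.

- Uniform distributions have maximum entropy log₂(3) = 1.5850 bits
- The more "peaked" or concentrated a distribution, the lower its entropy

Entropies:
  H(A) = 1.5850 bits
  H(B) = 1.5173 bits
  H(C) = 0.8044 bits

Ranking: A > B > C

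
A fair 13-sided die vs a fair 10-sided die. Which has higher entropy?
13-sided die

Both are uniform distributions; for uniform over n outcomes, H = log₂(n). H(13-sided) = log₂(13) = 3.700 bits and H(10-sided) = log₂(10) = 3.322 bits. More outcomes in a uniform distribution means higher entropy.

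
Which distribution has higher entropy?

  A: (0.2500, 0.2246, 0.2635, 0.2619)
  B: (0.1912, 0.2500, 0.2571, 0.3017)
A

Both distributions are close to uniform, making this a harder comparison.

H(A) = 1.9972 bits
H(B) = 1.9818 bits

The distribution closer to uniform has higher entropy.
Answer: A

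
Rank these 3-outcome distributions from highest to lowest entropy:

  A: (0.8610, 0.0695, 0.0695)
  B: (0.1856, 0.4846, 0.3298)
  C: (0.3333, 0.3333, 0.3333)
C > B > A

Key insight: Entropy is maximized by uniform distributions and minimized by concentrated distributions.

- Uniform distributions have maximum entropy log₂(3) = 1.5850 bits
- The more "peaked" or concentrated a distribution, the lower its entropy

Entropies:
  H(A) = 0.7206 bits
  H(B) = 1.4852 bits
  H(C) = 1.5850 bits

Ranking: C > B > A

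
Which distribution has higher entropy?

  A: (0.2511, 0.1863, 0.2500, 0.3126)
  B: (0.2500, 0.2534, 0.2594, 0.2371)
B

Both distributions are close to uniform, making this a harder comparison.

H(A) = 1.9767 bits
H(B) = 1.9992 bits

The distribution closer to uniform has higher entropy.
Answer: B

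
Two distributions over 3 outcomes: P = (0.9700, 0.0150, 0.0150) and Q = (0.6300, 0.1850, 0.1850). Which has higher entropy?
Q

P is highly concentrated on one outcome (97%), making it nearly deterministic. Q spreads its mass more evenly (max 63%). The more spread-out distribution has higher entropy: H(P) ≈ 0.224 bits, H(Q) ≈ 1.321 bits.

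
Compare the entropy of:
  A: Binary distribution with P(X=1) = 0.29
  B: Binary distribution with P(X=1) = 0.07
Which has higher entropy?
A

For binary distributions, entropy is maximized at p=0.5 and decreases as p moves toward 0 or 1.

H(A) = H(0.29) = 0.8687 bits
H(B) = H(0.07) = 0.3659 bits

Distribution A (p=0.29) is closer to uniform (p=0.5), so it has higher entropy.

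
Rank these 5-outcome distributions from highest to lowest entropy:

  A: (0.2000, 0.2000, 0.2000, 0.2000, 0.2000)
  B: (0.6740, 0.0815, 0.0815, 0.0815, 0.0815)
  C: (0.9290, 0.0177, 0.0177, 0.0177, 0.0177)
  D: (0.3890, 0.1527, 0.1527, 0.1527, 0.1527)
A > D > B > C

Key insight: Entropy is maximized by uniform distributions and minimized by concentrated distributions.

Entropies:
  H(A) = 2.3219 bits
  H(B) = 1.5628 bits
  H(C) = 0.5116 bits
  H(D) = 2.1862 bits

Ranking: A > D > B > C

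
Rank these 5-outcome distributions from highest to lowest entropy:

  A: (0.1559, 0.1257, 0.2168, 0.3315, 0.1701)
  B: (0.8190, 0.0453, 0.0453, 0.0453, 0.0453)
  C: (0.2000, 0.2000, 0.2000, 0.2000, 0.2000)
C > A > B

Key insight: Entropy is maximized by uniform distributions and minimized by concentrated distributions.

- Uniform distributions have maximum entropy log₂(5) = 2.3219 bits
- The more "peaked" or concentrated a distribution, the lower its entropy

Entropies:
  H(A) = 2.2350 bits
  H(B) = 1.0443 bits
  H(C) = 2.3219 bits

Ranking: C > A > B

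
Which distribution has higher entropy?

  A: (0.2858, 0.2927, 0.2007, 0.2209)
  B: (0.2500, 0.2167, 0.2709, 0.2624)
B

Both distributions are close to uniform, making this a harder comparison.

H(A) = 1.9814 bits
H(B) = 1.9950 bits

The distribution closer to uniform has higher entropy.
Answer: B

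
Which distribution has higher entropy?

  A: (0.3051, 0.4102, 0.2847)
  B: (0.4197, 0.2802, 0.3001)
A

Both distributions are close to uniform, making this a harder comparison.

H(A) = 1.5659 bits
H(B) = 1.5611 bits

The distribution closer to uniform has higher entropy.
Answer: A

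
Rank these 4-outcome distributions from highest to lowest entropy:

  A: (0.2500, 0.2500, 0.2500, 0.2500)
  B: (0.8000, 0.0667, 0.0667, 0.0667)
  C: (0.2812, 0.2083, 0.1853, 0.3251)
A > C > B

Key insight: Entropy is maximized by uniform distributions and minimized by concentrated distributions.

- Uniform distributions have maximum entropy log₂(4) = 2.0000 bits
- The more "peaked" or concentrated a distribution, the lower its entropy

Entropies:
  H(A) = 2.0000 bits
  H(B) = 1.0389 bits
  H(C) = 1.9638 bits

Ranking: A > C > B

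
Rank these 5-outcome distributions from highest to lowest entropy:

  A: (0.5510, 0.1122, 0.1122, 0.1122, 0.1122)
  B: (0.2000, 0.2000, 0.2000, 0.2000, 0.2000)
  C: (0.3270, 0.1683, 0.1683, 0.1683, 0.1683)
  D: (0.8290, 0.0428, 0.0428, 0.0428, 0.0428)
B > C > A > D

Key insight: Entropy is maximized by uniform distributions and minimized by concentrated distributions.

Entropies:
  H(A) = 1.8905 bits
  H(B) = 2.3219 bits
  H(C) = 2.2578 bits
  H(D) = 1.0020 bits

Ranking: B > C > A > D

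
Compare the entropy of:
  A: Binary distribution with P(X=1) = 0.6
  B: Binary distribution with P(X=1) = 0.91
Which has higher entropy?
A

For binary distributions, entropy is maximized at p=0.5 and decreases as p moves toward 0 or 1.

H(A) = H(0.6) = 0.9710 bits
H(B) = H(0.91) = 0.4365 bits

Distribution A (p=0.6) is closer to uniform (p=0.5), so it has higher entropy.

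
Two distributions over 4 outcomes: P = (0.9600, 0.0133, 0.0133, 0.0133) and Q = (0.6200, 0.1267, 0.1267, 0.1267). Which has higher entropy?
Q

P is highly concentrated on one outcome (96%), making it nearly deterministic. Q spreads its mass more evenly (max 62%). The more spread-out distribution has higher entropy: H(P) ≈ 0.306 bits, H(Q) ≈ 1.560 bits.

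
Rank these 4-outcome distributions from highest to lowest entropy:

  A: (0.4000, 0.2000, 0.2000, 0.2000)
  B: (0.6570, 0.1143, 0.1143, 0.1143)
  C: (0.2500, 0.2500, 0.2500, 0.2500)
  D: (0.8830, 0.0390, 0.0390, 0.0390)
C > A > B > D

Key insight: Entropy is maximized by uniform distributions and minimized by concentrated distributions.

Entropies:
  H(A) = 1.9219 bits
  H(B) = 1.4713 bits
  H(C) = 2.0000 bits
  H(D) = 0.7061 bits

Ranking: C > A > B > D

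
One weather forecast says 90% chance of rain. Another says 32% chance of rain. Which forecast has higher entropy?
32% forecast

Treat each forecast as a Bernoulli distribution. Binary entropy is maximized at p=0.5 and falls off symmetrically toward 0 or 1. The 32% forecast is closer to 50%, so it is more uncertain. H(90%) ≈ 0.469 bits, H(32%) ≈ 0.904 bits.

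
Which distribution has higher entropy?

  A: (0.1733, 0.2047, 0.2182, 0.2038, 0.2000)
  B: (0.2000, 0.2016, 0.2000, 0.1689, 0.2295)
A

Both distributions are close to uniform, making this a harder comparison.

H(A) = 2.3179 bits
H(B) = 2.3152 bits

The distribution closer to uniform has higher entropy.
Answer: A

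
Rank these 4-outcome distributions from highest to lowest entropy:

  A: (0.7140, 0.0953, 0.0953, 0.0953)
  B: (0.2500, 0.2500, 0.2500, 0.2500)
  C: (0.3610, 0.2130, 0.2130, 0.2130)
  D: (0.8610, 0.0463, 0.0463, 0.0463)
B > C > A > D

Key insight: Entropy is maximized by uniform distributions and minimized by concentrated distributions.

Entropies:
  H(A) = 1.3168 bits
  H(B) = 2.0000 bits
  H(C) = 1.9563 bits
  H(D) = 0.8019 bits

Ranking: B > C > A > D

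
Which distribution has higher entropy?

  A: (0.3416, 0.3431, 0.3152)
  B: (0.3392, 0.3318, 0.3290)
B

Both distributions are close to uniform, making this a harder comparison.

H(A) = 1.5839 bits
H(B) = 1.5848 bits

The distribution closer to uniform has higher entropy.
Answer: B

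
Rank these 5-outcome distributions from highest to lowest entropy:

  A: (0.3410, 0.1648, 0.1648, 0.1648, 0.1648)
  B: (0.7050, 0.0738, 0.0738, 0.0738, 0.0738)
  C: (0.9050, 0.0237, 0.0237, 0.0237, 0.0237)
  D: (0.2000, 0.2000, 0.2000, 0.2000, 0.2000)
D > A > B > C

Key insight: Entropy is maximized by uniform distributions and minimized by concentrated distributions.

Entropies:
  H(A) = 2.2438 bits
  H(B) = 1.4651 bits
  H(C) = 0.6429 bits
  H(D) = 2.3219 bits

Ranking: D > A > B > C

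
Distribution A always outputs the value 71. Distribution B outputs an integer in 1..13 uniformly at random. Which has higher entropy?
B

A is deterministic, so H(A) = 0. B is uniform over 13 outcomes, so H(B) = log₂(13) = 3.700 bits. Any distribution with genuine randomness has higher entropy than a deterministic one.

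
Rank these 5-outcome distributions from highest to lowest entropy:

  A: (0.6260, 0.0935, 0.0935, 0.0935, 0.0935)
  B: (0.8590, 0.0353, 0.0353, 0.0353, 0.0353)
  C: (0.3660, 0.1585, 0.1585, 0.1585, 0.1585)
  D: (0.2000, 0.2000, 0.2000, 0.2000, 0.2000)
D > C > A > B

Key insight: Entropy is maximized by uniform distributions and minimized by concentrated distributions.

Entropies:
  H(A) = 1.7017 bits
  H(B) = 0.8689 bits
  H(C) = 2.2156 bits
  H(D) = 2.3219 bits

Ranking: D > C > A > B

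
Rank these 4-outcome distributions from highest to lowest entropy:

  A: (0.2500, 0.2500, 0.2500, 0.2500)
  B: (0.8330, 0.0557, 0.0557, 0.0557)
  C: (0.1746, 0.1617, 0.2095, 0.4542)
A > C > B

Key insight: Entropy is maximized by uniform distributions and minimized by concentrated distributions.

- Uniform distributions have maximum entropy log₂(4) = 2.0000 bits
- The more "peaked" or concentrated a distribution, the lower its entropy

Entropies:
  H(A) = 2.0000 bits
  H(B) = 0.9155 bits
  H(C) = 1.8542 bits

Ranking: A > C > B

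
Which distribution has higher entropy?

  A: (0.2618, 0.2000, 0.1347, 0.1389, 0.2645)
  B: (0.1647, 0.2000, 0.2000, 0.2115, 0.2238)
B

Both distributions are close to uniform, making this a harder comparison.

H(A) = 2.2633 bits
H(B) = 2.3147 bits

The distribution closer to uniform has higher entropy.
Answer: B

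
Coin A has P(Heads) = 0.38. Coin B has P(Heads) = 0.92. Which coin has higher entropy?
A

For binary distributions, entropy is maximized at p=0.5 and decreases as p moves toward 0 or 1.

H(A) = H(0.38) = 0.9580 bits
H(B) = H(0.92) = 0.4022 bits

Distribution A (p=0.38) is closer to uniform (p=0.5), so it has higher entropy.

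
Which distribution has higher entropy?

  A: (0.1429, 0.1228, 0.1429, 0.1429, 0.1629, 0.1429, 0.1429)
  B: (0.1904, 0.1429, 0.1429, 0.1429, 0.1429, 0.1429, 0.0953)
A

Both distributions are close to uniform, making this a harder comparison.

H(A) = 2.8033 bits
H(B) = 2.7841 bits

The distribution closer to uniform has higher entropy.
Answer: A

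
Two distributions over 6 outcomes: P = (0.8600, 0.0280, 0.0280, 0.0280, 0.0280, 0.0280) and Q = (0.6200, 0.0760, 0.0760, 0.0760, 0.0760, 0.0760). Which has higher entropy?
Q

P is highly concentrated on one outcome (86%), making it nearly deterministic. Q spreads its mass more evenly (max 62%). The more spread-out distribution has higher entropy: H(P) ≈ 0.909 bits, H(Q) ≈ 1.840 bits.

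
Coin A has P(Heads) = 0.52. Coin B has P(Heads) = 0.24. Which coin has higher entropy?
A

For binary distributions, entropy is maximized at p=0.5 and decreases as p moves toward 0 or 1.

H(A) = H(0.52) = 0.9988 bits
H(B) = H(0.24) = 0.7950 bits

Distribution A (p=0.52) is closer to uniform (p=0.5), so it has higher entropy.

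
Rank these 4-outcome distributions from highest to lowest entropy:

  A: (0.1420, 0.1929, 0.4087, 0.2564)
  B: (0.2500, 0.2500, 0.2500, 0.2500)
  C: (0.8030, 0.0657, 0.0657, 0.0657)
B > A > C

Key insight: Entropy is maximized by uniform distributions and minimized by concentrated distributions.

- Uniform distributions have maximum entropy log₂(4) = 2.0000 bits
- The more "peaked" or concentrated a distribution, the lower its entropy

Entropies:
  H(A) = 1.8888 bits
  H(B) = 2.0000 bits
  H(C) = 1.0281 bits

Ranking: B > A > C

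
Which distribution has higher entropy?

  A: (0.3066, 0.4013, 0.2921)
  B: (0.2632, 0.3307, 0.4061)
A

Both distributions are close to uniform, making this a harder comparison.

H(A) = 1.5702 bits
H(B) = 1.5628 bits

The distribution closer to uniform has higher entropy.
Answer: A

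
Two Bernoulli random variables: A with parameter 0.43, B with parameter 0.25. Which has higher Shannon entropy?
A

For binary distributions, entropy is maximized at p=0.5 and decreases as p moves toward 0 or 1.

H(A) = H(0.43) = 0.9858 bits
H(B) = H(0.25) = 0.8113 bits

Distribution A (p=0.43) is closer to uniform (p=0.5), so it has higher entropy.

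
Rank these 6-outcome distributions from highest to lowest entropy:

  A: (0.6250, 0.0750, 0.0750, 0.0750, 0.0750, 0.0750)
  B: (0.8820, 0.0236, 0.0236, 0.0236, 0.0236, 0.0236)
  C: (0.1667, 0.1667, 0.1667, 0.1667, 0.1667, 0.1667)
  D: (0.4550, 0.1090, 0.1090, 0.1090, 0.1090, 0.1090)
C > D > A > B

Key insight: Entropy is maximized by uniform distributions and minimized by concentrated distributions.

Entropies:
  H(A) = 1.8252 bits
  H(B) = 0.7976 bits
  H(C) = 2.5850 bits
  H(D) = 2.2596 bits

Ranking: C > D > A > B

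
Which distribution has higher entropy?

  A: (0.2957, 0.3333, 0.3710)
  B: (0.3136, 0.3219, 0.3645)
B

Both distributions are close to uniform, making this a harder comparison.

H(A) = 1.5788 bits
H(B) = 1.5818 bits

The distribution closer to uniform has higher entropy.
Answer: B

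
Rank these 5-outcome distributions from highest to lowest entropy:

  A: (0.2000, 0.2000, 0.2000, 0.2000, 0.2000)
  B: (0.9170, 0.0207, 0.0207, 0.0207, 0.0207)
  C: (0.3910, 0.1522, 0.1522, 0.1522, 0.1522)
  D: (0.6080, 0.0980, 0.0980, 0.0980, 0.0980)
A > C > D > B

Key insight: Entropy is maximized by uniform distributions and minimized by concentrated distributions.

Entropies:
  H(A) = 2.3219 bits
  H(B) = 0.5787 bits
  H(C) = 2.1834 bits
  H(D) = 1.7501 bits

Ranking: A > C > D > B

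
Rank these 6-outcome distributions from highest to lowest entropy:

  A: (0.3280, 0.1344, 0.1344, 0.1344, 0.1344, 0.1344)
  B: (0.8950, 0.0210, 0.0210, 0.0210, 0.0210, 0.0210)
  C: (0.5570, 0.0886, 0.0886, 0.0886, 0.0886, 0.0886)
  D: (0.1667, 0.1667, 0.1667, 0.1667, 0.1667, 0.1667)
D > A > C > B

Key insight: Entropy is maximized by uniform distributions and minimized by concentrated distributions.

Entropies:
  H(A) = 2.4732 bits
  H(B) = 0.7285 bits
  H(C) = 2.0192 bits
  H(D) = 2.5850 bits

Ranking: D > A > C > B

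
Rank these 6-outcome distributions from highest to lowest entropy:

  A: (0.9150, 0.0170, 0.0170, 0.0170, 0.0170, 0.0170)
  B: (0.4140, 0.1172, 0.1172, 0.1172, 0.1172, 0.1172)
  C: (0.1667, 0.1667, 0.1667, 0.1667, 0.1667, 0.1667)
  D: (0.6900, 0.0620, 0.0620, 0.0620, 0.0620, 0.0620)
C > B > D > A

Key insight: Entropy is maximized by uniform distributions and minimized by concentrated distributions.

Entropies:
  H(A) = 0.6169 bits
  H(B) = 2.3392 bits
  H(C) = 2.5850 bits
  H(D) = 1.6130 bits

Ranking: C > B > D > A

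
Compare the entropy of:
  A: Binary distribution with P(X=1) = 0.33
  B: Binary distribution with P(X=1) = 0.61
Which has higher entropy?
B

For binary distributions, entropy is maximized at p=0.5 and decreases as p moves toward 0 or 1.

H(A) = H(0.33) = 0.9149 bits
H(B) = H(0.61) = 0.9648 bits

Distribution B (p=0.61) is closer to uniform (p=0.5), so it has higher entropy.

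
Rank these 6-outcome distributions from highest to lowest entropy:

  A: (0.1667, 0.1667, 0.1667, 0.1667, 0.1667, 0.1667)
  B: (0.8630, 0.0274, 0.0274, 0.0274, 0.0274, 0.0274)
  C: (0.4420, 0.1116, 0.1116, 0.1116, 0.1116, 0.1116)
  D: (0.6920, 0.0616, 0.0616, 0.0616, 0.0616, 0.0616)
A > C > D > B

Key insight: Entropy is maximized by uniform distributions and minimized by concentrated distributions.

Entropies:
  H(A) = 2.5850 bits
  H(B) = 0.8944 bits
  H(C) = 2.2859 bits
  H(D) = 1.6060 bits

Ranking: A > C > D > B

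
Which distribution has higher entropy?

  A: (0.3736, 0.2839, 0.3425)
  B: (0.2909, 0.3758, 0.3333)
B

Both distributions are close to uniform, making this a harder comparison.

H(A) = 1.5758 bits
H(B) = 1.5771 bits

The distribution closer to uniform has higher entropy.
Answer: B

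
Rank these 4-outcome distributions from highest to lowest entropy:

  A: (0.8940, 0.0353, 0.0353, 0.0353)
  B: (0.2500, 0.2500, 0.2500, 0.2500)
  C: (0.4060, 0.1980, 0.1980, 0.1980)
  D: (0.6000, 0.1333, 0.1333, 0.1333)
B > C > D > A

Key insight: Entropy is maximized by uniform distributions and minimized by concentrated distributions.

Entropies:
  H(A) = 0.6557 bits
  H(B) = 2.0000 bits
  H(C) = 1.9158 bits
  H(D) = 1.6049 bits

Ranking: B > C > D > A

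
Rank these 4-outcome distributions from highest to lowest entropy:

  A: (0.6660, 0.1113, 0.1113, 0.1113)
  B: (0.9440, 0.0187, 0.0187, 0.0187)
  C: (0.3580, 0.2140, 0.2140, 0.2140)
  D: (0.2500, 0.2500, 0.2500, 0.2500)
D > C > A > B

Key insight: Entropy is maximized by uniform distributions and minimized by concentrated distributions.

Entropies:
  H(A) = 1.4483 bits
  H(B) = 0.4001 bits
  H(C) = 1.9586 bits
  H(D) = 2.0000 bits

Ranking: D > C > A > B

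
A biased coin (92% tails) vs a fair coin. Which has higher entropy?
Fair coin

The fair coin is uniform (p=0.5), maximizing binary entropy at 1 bit. The biased coin has H(0.92) ≈ 0.402 bits — its outcome is more predictable, so its entropy is lower.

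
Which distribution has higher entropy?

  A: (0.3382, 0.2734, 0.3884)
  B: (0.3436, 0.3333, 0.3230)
B

Both distributions are close to uniform, making this a harder comparison.

H(A) = 1.5704 bits
H(B) = 1.5845 bits

The distribution closer to uniform has higher entropy.
Answer: B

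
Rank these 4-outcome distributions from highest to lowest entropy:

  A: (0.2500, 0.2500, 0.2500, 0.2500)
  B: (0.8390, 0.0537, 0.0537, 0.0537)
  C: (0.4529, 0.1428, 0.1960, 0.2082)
A > C > B

Key insight: Entropy is maximized by uniform distributions and minimized by concentrated distributions.

- Uniform distributions have maximum entropy log₂(4) = 2.0000 bits
- The more "peaked" or concentrated a distribution, the lower its entropy

Entropies:
  H(A) = 2.0000 bits
  H(B) = 0.8919 bits
  H(C) = 1.8508 bits

Ranking: A > C > B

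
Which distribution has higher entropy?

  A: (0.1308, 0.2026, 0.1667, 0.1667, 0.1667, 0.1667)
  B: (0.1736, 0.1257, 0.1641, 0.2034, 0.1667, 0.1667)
A

Both distributions are close to uniform, making this a harder comparison.

H(A) = 2.5737 bits
H(B) = 2.5713 bits

The distribution closer to uniform has higher entropy.
Answer: A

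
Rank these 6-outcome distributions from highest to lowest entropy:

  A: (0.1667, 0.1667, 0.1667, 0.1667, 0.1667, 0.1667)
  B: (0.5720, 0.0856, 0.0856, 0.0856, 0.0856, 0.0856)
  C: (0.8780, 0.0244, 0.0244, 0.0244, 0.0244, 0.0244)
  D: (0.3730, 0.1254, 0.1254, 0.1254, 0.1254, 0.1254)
A > D > B > C

Key insight: Entropy is maximized by uniform distributions and minimized by concentrated distributions.

Entropies:
  H(A) = 2.5850 bits
  H(B) = 1.9788 bits
  H(C) = 0.8184 bits
  H(D) = 2.4088 bits

Ranking: A > D > B > C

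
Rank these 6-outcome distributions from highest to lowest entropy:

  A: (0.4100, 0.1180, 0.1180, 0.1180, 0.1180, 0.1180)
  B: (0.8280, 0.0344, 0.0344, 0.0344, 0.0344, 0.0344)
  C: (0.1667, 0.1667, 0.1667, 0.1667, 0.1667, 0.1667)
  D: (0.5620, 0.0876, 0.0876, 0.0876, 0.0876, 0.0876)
C > A > D > B

Key insight: Entropy is maximized by uniform distributions and minimized by concentrated distributions.

Entropies:
  H(A) = 2.3464 bits
  H(B) = 1.0616 bits
  H(C) = 2.5850 bits
  H(D) = 2.0059 bits

Ranking: C > A > D > B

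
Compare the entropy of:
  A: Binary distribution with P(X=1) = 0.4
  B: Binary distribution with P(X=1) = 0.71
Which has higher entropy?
A

For binary distributions, entropy is maximized at p=0.5 and decreases as p moves toward 0 or 1.

H(A) = H(0.4) = 0.9710 bits
H(B) = H(0.71) = 0.8687 bits

Distribution A (p=0.4) is closer to uniform (p=0.5), so it has higher entropy.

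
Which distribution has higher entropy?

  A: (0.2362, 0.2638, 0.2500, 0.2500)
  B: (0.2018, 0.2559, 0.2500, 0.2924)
A

Both distributions are close to uniform, making this a harder comparison.

H(A) = 1.9989 bits
H(B) = 1.9878 bits

The distribution closer to uniform has higher entropy.
Answer: A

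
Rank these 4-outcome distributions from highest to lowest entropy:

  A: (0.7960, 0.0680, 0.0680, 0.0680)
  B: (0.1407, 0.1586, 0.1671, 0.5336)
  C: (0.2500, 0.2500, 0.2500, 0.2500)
C > B > A

Key insight: Entropy is maximized by uniform distributions and minimized by concentrated distributions.

- Uniform distributions have maximum entropy log₂(4) = 2.0000 bits
- The more "peaked" or concentrated a distribution, the lower its entropy

Entropies:
  H(A) = 1.0532 bits
  H(B) = 1.7343 bits
  H(C) = 2.0000 bits

Ranking: C > B > A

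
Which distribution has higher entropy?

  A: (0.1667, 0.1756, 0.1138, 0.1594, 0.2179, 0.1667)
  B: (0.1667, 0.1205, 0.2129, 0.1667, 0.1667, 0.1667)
B

Both distributions are close to uniform, making this a harder comparison.

H(A) = 2.5604 bits
H(B) = 2.5662 bits

The distribution closer to uniform has higher entropy.
Answer: B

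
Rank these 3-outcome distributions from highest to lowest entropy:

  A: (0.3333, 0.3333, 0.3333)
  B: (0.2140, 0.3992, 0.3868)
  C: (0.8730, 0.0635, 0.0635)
A > B > C

Key insight: Entropy is maximized by uniform distributions and minimized by concentrated distributions.

- Uniform distributions have maximum entropy log₂(3) = 1.5850 bits
- The more "peaked" or concentrated a distribution, the lower its entropy

Entropies:
  H(A) = 1.5850 bits
  H(B) = 1.5349 bits
  H(C) = 0.6762 bits

Ranking: A > B > C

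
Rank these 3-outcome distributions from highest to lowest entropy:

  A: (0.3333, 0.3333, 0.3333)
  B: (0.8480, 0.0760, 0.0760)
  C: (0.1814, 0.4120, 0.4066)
A > C > B

Key insight: Entropy is maximized by uniform distributions and minimized by concentrated distributions.

- Uniform distributions have maximum entropy log₂(3) = 1.5850 bits
- The more "peaked" or concentrated a distribution, the lower its entropy

Entropies:
  H(A) = 1.5850 bits
  H(B) = 0.7668 bits
  H(C) = 1.5017 bits

Ranking: A > C > B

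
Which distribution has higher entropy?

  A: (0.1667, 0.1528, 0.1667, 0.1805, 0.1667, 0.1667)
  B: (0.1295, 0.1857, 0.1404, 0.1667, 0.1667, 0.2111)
A

Both distributions are close to uniform, making this a harder comparison.

H(A) = 2.5833 bits
H(B) = 2.5659 bits

The distribution closer to uniform has higher entropy.
Answer: A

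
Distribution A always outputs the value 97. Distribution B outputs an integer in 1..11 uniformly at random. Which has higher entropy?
B

A is deterministic, so H(A) = 0. B is uniform over 11 outcomes, so H(B) = log₂(11) = 3.459 bits. Any distribution with genuine randomness has higher entropy than a deterministic one.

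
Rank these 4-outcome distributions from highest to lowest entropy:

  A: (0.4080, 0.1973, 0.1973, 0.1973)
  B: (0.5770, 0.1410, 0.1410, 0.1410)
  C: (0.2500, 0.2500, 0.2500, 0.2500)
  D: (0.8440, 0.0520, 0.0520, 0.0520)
C > A > B > D

Key insight: Entropy is maximized by uniform distributions and minimized by concentrated distributions.

Entropies:
  H(A) = 1.9137 bits
  H(B) = 1.6533 bits
  H(C) = 2.0000 bits
  H(D) = 0.8719 bits

Ranking: C > A > B > D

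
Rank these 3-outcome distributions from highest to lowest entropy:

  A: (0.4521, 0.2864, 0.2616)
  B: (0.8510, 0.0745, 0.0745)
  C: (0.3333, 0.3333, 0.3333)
C > A > B

Key insight: Entropy is maximized by uniform distributions and minimized by concentrated distributions.

- Uniform distributions have maximum entropy log₂(3) = 1.5850 bits
- The more "peaked" or concentrated a distribution, the lower its entropy

Entropies:
  H(A) = 1.5405 bits
  H(B) = 0.7563 bits
  H(C) = 1.5850 bits

Ranking: C > A > B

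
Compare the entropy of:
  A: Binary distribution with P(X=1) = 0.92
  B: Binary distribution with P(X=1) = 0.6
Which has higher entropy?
B

For binary distributions, entropy is maximized at p=0.5 and decreases as p moves toward 0 or 1.

H(A) = H(0.92) = 0.4022 bits
H(B) = H(0.6) = 0.9710 bits

Distribution B (p=0.6) is closer to uniform (p=0.5), so it has higher entropy.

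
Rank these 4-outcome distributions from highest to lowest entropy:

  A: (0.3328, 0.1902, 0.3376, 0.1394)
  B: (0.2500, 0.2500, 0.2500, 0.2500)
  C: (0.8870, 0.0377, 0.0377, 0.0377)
B > A > C

Key insight: Entropy is maximized by uniform distributions and minimized by concentrated distributions.

- Uniform distributions have maximum entropy log₂(4) = 2.0000 bits
- The more "peaked" or concentrated a distribution, the lower its entropy

Entropies:
  H(A) = 1.9089 bits
  H(B) = 2.0000 bits
  H(C) = 0.6880 bits

Ranking: B > A > C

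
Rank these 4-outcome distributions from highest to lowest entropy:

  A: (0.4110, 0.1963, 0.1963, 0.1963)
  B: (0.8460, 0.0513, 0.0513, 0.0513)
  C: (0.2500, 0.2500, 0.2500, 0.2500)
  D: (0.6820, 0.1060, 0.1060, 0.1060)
C > A > D > B

Key insight: Entropy is maximized by uniform distributions and minimized by concentrated distributions.

Entropies:
  H(A) = 1.9106 bits
  H(B) = 0.8638 bits
  H(C) = 2.0000 bits
  H(D) = 1.4062 bits

Ranking: C > A > D > B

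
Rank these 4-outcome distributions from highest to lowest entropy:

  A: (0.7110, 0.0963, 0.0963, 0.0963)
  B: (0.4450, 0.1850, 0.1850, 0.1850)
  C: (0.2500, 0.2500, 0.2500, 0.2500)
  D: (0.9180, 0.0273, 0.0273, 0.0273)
C > B > A > D

Key insight: Entropy is maximized by uniform distributions and minimized by concentrated distributions.

Entropies:
  H(A) = 1.3255 bits
  H(B) = 1.8709 bits
  H(C) = 2.0000 bits
  H(D) = 0.5392 bits

Ranking: C > B > A > D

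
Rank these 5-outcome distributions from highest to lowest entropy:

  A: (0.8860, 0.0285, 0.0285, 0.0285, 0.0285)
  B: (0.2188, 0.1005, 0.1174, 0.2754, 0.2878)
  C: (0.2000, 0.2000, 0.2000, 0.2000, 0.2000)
C > B > A

Key insight: Entropy is maximized by uniform distributions and minimized by concentrated distributions.

- Uniform distributions have maximum entropy log₂(5) = 2.3219 bits
- The more "peaked" or concentrated a distribution, the lower its entropy

Entropies:
  H(A) = 0.7399 bits
  H(B) = 2.2053 bits
  H(C) = 2.3219 bits

Ranking: C > B > A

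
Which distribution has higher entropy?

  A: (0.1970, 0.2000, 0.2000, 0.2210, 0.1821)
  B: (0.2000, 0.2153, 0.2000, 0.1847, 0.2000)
B

Both distributions are close to uniform, making this a harder comparison.

H(A) = 2.3192 bits
H(B) = 2.3202 bits

The distribution closer to uniform has higher entropy.
Answer: B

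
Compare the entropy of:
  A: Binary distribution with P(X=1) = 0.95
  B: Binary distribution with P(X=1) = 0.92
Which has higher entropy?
B

For binary distributions, entropy is maximized at p=0.5 and decreases as p moves toward 0 or 1.

H(A) = H(0.95) = 0.2864 bits
H(B) = H(0.92) = 0.4022 bits

Distribution B (p=0.92) is closer to uniform (p=0.5), so it has higher entropy.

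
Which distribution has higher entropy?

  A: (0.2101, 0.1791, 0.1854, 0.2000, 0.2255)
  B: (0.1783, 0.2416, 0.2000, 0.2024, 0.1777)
A

Both distributions are close to uniform, making this a harder comparison.

H(A) = 2.3169 bits
H(B) = 2.3124 bits

The distribution closer to uniform has higher entropy.
Answer: A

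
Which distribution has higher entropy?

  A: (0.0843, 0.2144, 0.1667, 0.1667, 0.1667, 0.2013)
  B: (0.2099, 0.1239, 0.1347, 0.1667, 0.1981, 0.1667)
B

Both distributions are close to uniform, making this a harder comparison.

H(A) = 2.5352 bits
H(B) = 2.5600 bits

The distribution closer to uniform has higher entropy.
Answer: B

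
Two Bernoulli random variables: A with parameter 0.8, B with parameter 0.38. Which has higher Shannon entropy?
B

For binary distributions, entropy is maximized at p=0.5 and decreases as p moves toward 0 or 1.

H(A) = H(0.8) = 0.7219 bits
H(B) = H(0.38) = 0.9580 bits

Distribution B (p=0.38) is closer to uniform (p=0.5), so it has higher entropy.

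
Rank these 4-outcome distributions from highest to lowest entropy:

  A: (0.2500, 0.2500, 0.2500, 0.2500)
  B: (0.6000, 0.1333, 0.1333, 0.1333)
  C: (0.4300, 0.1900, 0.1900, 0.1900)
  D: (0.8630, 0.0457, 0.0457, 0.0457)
A > C > B > D

Key insight: Entropy is maximized by uniform distributions and minimized by concentrated distributions.

Entropies:
  H(A) = 2.0000 bits
  H(B) = 1.6049 bits
  H(C) = 1.8892 bits
  H(D) = 0.7935 bits

Ranking: A > C > B > D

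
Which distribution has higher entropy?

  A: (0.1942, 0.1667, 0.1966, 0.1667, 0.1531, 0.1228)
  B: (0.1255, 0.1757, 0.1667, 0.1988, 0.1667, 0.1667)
B

Both distributions are close to uniform, making this a harder comparison.

H(A) = 2.5682 bits
H(B) = 2.5724 bits

The distribution closer to uniform has higher entropy.
Answer: B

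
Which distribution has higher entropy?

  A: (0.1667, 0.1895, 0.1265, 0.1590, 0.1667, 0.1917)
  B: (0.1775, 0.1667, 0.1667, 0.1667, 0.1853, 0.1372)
B

Both distributions are close to uniform, making this a harder comparison.

H(A) = 2.5724 bits
H(B) = 2.5790 bits

The distribution closer to uniform has higher entropy.
Answer: B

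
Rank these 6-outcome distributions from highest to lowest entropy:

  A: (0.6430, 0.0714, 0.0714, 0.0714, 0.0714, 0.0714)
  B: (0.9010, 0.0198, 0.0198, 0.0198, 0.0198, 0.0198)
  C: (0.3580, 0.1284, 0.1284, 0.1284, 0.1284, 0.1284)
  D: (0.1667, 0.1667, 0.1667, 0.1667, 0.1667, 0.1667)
D > C > A > B

Key insight: Entropy is maximized by uniform distributions and minimized by concentrated distributions.

Entropies:
  H(A) = 1.7691 bits
  H(B) = 0.6957 bits
  H(C) = 2.4317 bits
  H(D) = 2.5850 bits

Ranking: D > C > A > B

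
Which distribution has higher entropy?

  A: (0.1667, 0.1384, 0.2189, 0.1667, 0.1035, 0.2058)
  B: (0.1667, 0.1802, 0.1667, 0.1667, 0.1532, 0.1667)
B

Both distributions are close to uniform, making this a harder comparison.

H(A) = 2.5444 bits
H(B) = 2.5834 bits

The distribution closer to uniform has higher entropy.
Answer: B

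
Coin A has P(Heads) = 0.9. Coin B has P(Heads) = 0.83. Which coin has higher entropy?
B

For binary distributions, entropy is maximized at p=0.5 and decreases as p moves toward 0 or 1.

H(A) = H(0.9) = 0.4690 bits
H(B) = H(0.83) = 0.6577 bits

Distribution B (p=0.83) is closer to uniform (p=0.5), so it has higher entropy.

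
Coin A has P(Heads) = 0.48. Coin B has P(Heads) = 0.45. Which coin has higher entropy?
A

For binary distributions, entropy is maximized at p=0.5 and decreases as p moves toward 0 or 1.

H(A) = H(0.48) = 0.9988 bits
H(B) = H(0.45) = 0.9928 bits

Distribution A (p=0.48) is closer to uniform (p=0.5), so it has higher entropy.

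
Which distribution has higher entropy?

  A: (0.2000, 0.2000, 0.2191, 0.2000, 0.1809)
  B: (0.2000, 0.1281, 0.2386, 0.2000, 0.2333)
A

Both distributions are close to uniform, making this a harder comparison.

H(A) = 2.3193 bits
H(B) = 2.2917 bits

The distribution closer to uniform has higher entropy.
Answer: A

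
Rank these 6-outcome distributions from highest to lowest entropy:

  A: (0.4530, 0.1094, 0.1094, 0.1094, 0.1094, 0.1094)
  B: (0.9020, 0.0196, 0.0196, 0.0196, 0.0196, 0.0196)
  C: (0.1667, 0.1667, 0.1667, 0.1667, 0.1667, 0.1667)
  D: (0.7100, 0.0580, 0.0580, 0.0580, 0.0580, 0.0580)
C > A > D > B

Key insight: Entropy is maximized by uniform distributions and minimized by concentrated distributions.

Entropies:
  H(A) = 2.2637 bits
  H(B) = 0.6902 bits
  H(C) = 2.5850 bits
  H(D) = 1.5421 bits

Ranking: C > A > D > B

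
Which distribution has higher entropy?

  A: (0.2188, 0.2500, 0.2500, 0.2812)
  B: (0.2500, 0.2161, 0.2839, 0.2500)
A

Both distributions are close to uniform, making this a harder comparison.

H(A) = 1.9944 bits
H(B) = 1.9934 bits

The distribution closer to uniform has higher entropy.
Answer: A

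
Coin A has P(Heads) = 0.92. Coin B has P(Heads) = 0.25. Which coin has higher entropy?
B

For binary distributions, entropy is maximized at p=0.5 and decreases as p moves toward 0 or 1.

H(A) = H(0.92) = 0.4022 bits
H(B) = H(0.25) = 0.8113 bits

Distribution B (p=0.25) is closer to uniform (p=0.5), so it has higher entropy.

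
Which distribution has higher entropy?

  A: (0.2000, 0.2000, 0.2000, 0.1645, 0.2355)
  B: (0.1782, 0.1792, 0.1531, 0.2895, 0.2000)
A

Both distributions are close to uniform, making this a harder comparison.

H(A) = 2.3128 bits
H(B) = 2.2846 bits

The distribution closer to uniform has higher entropy.
Answer: A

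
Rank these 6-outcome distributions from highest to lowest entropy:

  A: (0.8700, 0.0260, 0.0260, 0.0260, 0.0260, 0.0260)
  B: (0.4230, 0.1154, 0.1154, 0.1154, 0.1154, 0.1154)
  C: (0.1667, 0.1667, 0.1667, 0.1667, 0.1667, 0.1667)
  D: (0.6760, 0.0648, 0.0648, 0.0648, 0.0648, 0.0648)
C > B > D > A

Key insight: Entropy is maximized by uniform distributions and minimized by concentrated distributions.

Entropies:
  H(A) = 0.8593 bits
  H(B) = 2.3226 bits
  H(C) = 2.5850 bits
  H(D) = 1.6610 bits

Ranking: C > B > D > A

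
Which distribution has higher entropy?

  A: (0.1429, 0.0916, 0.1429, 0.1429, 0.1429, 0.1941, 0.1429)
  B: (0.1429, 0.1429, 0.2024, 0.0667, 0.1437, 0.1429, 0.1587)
A

Both distributions are close to uniform, making this a harder comparison.

H(A) = 2.7802 bits
H(B) = 2.7537 bits

The distribution closer to uniform has higher entropy.
Answer: A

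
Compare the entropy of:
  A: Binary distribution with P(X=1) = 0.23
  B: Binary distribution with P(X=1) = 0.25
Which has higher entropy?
B

For binary distributions, entropy is maximized at p=0.5 and decreases as p moves toward 0 or 1.

H(A) = H(0.23) = 0.7780 bits
H(B) = H(0.25) = 0.8113 bits

Distribution B (p=0.25) is closer to uniform (p=0.5), so it has higher entropy.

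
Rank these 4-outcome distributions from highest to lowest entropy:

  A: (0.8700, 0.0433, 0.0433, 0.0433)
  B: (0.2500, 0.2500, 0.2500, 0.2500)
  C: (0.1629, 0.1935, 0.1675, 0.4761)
B > C > A

Key insight: Entropy is maximized by uniform distributions and minimized by concentrated distributions.

- Uniform distributions have maximum entropy log₂(4) = 2.0000 bits
- The more "peaked" or concentrated a distribution, the lower its entropy

Entropies:
  H(A) = 0.7635 bits
  H(B) = 2.0000 bits
  H(C) = 1.8266 bits

Ranking: B > C > A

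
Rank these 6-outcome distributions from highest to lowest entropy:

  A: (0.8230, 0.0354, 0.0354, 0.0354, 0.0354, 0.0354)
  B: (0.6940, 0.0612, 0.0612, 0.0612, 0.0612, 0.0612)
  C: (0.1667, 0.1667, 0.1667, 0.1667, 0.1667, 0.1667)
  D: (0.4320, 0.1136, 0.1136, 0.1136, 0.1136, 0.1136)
C > D > B > A

Key insight: Entropy is maximized by uniform distributions and minimized by concentrated distributions.

Entropies:
  H(A) = 1.0845 bits
  H(B) = 1.5990 bits
  H(C) = 2.5850 bits
  H(D) = 2.3055 bits

Ranking: C > D > B > A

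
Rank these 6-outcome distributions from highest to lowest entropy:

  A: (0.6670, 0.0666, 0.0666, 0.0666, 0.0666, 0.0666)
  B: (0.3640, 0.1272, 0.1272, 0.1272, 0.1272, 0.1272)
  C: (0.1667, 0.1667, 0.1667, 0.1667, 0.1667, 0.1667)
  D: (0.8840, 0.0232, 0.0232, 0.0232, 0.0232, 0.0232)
C > B > A > D

Key insight: Entropy is maximized by uniform distributions and minimized by concentrated distributions.

Entropies:
  H(A) = 1.6912 bits
  H(B) = 2.4227 bits
  H(C) = 2.5850 bits
  H(D) = 0.7871 bits

Ranking: C > B > A > D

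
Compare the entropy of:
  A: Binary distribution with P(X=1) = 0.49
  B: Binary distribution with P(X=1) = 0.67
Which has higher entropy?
A

For binary distributions, entropy is maximized at p=0.5 and decreases as p moves toward 0 or 1.

H(A) = H(0.49) = 0.9997 bits
H(B) = H(0.67) = 0.9149 bits

Distribution A (p=0.49) is closer to uniform (p=0.5), so it has higher entropy.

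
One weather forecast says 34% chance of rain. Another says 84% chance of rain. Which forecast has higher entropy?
34% forecast

Treat each forecast as a Bernoulli distribution. Binary entropy is maximized at p=0.5 and falls off symmetrically toward 0 or 1. The 34% forecast is closer to 50%, so it is more uncertain. H(34%) ≈ 0.925 bits, H(84%) ≈ 0.634 bits.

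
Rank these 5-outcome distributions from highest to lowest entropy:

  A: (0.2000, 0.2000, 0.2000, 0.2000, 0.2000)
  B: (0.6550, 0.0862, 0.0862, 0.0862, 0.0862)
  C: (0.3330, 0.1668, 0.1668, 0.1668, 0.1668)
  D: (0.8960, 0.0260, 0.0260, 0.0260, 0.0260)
A > C > B > D

Key insight: Entropy is maximized by uniform distributions and minimized by concentrated distributions.

Entropies:
  H(A) = 2.3219 bits
  H(B) = 1.6195 bits
  H(C) = 2.2520 bits
  H(D) = 0.6895 bits

Ranking: A > C > B > D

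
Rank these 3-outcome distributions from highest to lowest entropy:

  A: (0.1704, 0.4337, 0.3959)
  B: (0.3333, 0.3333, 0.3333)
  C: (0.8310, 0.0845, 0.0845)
B > A > C

Key insight: Entropy is maximized by uniform distributions and minimized by concentrated distributions.

- Uniform distributions have maximum entropy log₂(3) = 1.5850 bits
- The more "peaked" or concentrated a distribution, the lower its entropy

Entropies:
  H(A) = 1.4870 bits
  H(B) = 1.5850 bits
  H(C) = 0.8244 bits

Ranking: B > A > C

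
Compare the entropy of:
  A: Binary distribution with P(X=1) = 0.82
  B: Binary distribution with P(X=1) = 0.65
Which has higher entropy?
B

For binary distributions, entropy is maximized at p=0.5 and decreases as p moves toward 0 or 1.

H(A) = H(0.82) = 0.6801 bits
H(B) = H(0.65) = 0.9341 bits

Distribution B (p=0.65) is closer to uniform (p=0.5), so it has higher entropy.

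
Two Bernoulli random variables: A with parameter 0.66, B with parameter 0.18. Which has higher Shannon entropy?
A

For binary distributions, entropy is maximized at p=0.5 and decreases as p moves toward 0 or 1.

H(A) = H(0.66) = 0.9248 bits
H(B) = H(0.18) = 0.6801 bits

Distribution A (p=0.66) is closer to uniform (p=0.5), so it has higher entropy.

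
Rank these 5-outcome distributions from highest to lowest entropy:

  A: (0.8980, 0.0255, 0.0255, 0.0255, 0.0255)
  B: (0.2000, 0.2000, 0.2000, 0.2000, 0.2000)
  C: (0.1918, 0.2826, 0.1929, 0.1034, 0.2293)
B > C > A

Key insight: Entropy is maximized by uniform distributions and minimized by concentrated distributions.

- Uniform distributions have maximum entropy log₂(5) = 2.3219 bits
- The more "peaked" or concentrated a distribution, the lower its entropy

Entropies:
  H(A) = 0.6793 bits
  H(B) = 2.3219 bits
  H(C) = 2.2558 bits

Ranking: B > C > A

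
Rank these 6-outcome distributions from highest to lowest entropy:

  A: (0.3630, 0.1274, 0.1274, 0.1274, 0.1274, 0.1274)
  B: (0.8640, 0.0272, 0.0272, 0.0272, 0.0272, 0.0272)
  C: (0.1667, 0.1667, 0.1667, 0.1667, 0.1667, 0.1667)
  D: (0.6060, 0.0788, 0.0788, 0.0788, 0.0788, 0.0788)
C > A > D > B

Key insight: Entropy is maximized by uniform distributions and minimized by concentrated distributions.

Entropies:
  H(A) = 2.4242 bits
  H(B) = 0.8894 bits
  H(C) = 2.5850 bits
  H(D) = 1.8822 bits

Ranking: C > A > D > B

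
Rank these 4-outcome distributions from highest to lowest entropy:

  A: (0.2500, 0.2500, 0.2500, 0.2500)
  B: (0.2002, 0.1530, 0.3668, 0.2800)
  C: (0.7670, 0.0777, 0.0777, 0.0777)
A > B > C

Key insight: Entropy is maximized by uniform distributions and minimized by concentrated distributions.

- Uniform distributions have maximum entropy log₂(4) = 2.0000 bits
- The more "peaked" or concentrated a distribution, the lower its entropy

Entropies:
  H(A) = 2.0000 bits
  H(B) = 1.9239 bits
  H(C) = 1.1525 bits

Ranking: A > B > C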